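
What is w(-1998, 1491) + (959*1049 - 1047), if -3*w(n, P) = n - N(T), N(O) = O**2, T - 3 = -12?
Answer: 1005637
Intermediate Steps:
T = -9 (T = 3 - 12 = -9)
w(n, P) = 27 - n/3 (w(n, P) = -(n - 1*(-9)**2)/3 = -(n - 1*81)/3 = -(n - 81)/3 = -(-81 + n)/3 = 27 - n/3)
w(-1998, 1491) + (959*1049 - 1047) = (27 - 1/3*(-1998)) + (959*1049 - 1047) = (27 + 666) + (1005991 - 1047) = 693 + 1004944 = 1005637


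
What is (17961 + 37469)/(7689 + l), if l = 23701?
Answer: 5543/3139 ≈ 1.7658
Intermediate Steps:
(17961 + 37469)/(7689 + l) = (17961 + 37469)/(7689 + 23701) = 55430/31390 = 55430*(1/31390) = 5543/3139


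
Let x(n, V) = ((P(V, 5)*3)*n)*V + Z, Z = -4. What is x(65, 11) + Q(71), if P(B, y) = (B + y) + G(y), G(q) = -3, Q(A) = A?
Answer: 27952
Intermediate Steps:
P(B, y) = -3 + B + y (P(B, y) = (B + y) - 3 = -3 + B + y)
x(n, V) = -4 + V*n*(6 + 3*V) (x(n, V) = (((-3 + V + 5)*3)*n)*V - 4 = (((2 + V)*3)*n)*V - 4 = ((6 + 3*V)*n)*V - 4 = (n*(6 + 3*V))*V - 4 = V*n*(6 + 3*V) - 4 = -4 + V*n*(6 + 3*V))
x(65, 11) + Q(71) = (-4 + 3*11*65*(2 + 11)) + 71 = (-4 + 3*11*65*13) + 71 = (-4 + 27885) + 71 = 27881 + 71 = 27952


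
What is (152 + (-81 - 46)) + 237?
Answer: 262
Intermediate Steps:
(152 + (-81 - 46)) + 237 = (152 - 127) + 237 = 25 + 237 = 262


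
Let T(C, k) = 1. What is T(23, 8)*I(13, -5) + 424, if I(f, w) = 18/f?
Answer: 5530/13 ≈ 425.38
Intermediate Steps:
T(23, 8)*I(13, -5) + 424 = 1*(18/13) + 424 = 18/13 + 424 = 5530/13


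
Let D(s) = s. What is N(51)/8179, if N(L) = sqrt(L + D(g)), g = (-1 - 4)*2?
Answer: sqrt(41)/8179 ≈ 0.00078287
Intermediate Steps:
g = -10 (g = -5*2 = -10)
N(L) = sqrt(-10 + L) (N(L) = sqrt(L - 10) = sqrt(-10 + L))
N(51)/8179 = sqrt(-10 + 51)/8179 = sqrt(41)*(1/8179) = sqrt(41)/8179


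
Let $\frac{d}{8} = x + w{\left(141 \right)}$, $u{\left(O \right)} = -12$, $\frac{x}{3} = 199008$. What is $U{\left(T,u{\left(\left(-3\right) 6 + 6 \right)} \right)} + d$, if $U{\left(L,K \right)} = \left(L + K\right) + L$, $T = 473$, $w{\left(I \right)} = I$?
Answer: $4778254$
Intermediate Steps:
$x = 597024$ ($x = 3 \cdot 199008 = 597024$)
$U{\left(L,K \right)} = K + 2 L$ ($U{\left(L,K \right)} = \left(K + L\right) + L = K + 2 L$)
$d = 4777320$ ($d = 8 \left(597024 + 141\right) = 8 \cdot 597165 = 4777320$)
$U{\left(T,u{\left(\left(-3\right) 6 + 6 \right)} \right)} + d = \left(-12 + 2 \cdot 473\right) + 4777320 = \left(-12 + 946\right) + 4777320 = 934 + 4777320 = 4778254$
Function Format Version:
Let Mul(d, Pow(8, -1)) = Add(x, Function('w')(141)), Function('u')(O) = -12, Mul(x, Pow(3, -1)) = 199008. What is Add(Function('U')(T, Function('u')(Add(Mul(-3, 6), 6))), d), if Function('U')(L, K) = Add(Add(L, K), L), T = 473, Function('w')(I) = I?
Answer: 4778254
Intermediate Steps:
x = 597024 (x = Mul(3, 199008) = 597024)
Function('U')(L, K) = Add(K, Mul(2, L)) (Function('U')(L, K) = Add(Add(K, L), L) = Add(K, Mul(2, L)))
d = 4777320 (d = Mul(8, Add(597024, 141)) = Mul(8, 597165) = 4777320)
Add(Function('U')(T, Function('u')(Add(Mul(-3, 6), 6))), d) = Add(Add(-12, Mul(2, 473)), 4777320) = Add(Add(-12, 946), 4777320) = Add(934, 4777320) = 4778254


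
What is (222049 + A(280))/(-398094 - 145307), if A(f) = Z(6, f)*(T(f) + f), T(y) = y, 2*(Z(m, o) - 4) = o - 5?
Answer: -301289/543401 ≈ -0.55445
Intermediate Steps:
Z(m, o) = 3/2 + o/2 (Z(m, o) = 4 + (o - 5)/2 = 4 + (-5 + o)/2 = 4 + (-5/2 + o/2) = 3/2 + o/2)
A(f) = 2*f*(3/2 + f/2) (A(f) = (3/2 + f/2)*(f + f) = (3/2 + f/2)*(2*f) = 2*f*(3/2 + f/2))
(222049 + A(280))/(-398094 - 145307) = (222049 + 280*(3 + 280))/(-398094 - 145307) = (222049 + 280*283)/(-543401) = (222049 + 79240)*(-1/543401) = 301289*(-1/543401) = -301289/543401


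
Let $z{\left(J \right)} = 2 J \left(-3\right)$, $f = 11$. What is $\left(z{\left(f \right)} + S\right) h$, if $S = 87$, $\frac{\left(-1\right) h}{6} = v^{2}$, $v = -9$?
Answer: $-10206$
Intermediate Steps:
$h = -486$ ($h = - 6 \left(-9\right)^{2} = \left(-6\right) 81 = -486$)
$z{\left(J \right)} = - 6 J$
$\left(z{\left(f \right)} + S\right) h = \left(\left(-6\right) 11 + 87\right) \left(-486\right) = \left(-66 + 87\right) \left(-486\right) = 21 \left(-486\right) = -10206$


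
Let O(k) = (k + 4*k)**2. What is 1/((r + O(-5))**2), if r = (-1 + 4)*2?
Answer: 1/398161 ≈ 2.5115e-6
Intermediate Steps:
O(k) = 25*k**2 (O(k) = (5*k)**2 = 25*k**2)
r = 6 (r = 3*2 = 6)
1/((r + O(-5))**2) = 1/((6 + 25*(-5)**2)**2) = 1/((6 + 25*25)**2) = 1/((6 + 625)**2) = 1/(631**2) = 1/398161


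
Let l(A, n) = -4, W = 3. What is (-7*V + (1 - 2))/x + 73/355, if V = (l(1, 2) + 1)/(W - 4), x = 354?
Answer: 9016/62835 ≈ 0.14349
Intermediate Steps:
V = 3 (V = (-4 + 1)/(3 - 4) = -3/(-1) = -3*(-1) = 3)
(-7*V + (1 - 2))/x + 73/355 = (-7*3 + (1 - 2))/354 + 73/355 = (-21 - 1)*(1/354) + 73*(1/355) = -22*1/354 + 73/355 = -11/177 + 73/355 = 9016/62835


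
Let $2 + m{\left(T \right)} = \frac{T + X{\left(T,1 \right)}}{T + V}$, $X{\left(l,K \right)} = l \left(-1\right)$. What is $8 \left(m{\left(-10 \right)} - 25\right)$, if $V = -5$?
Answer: $-216$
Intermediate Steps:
$X{\left(l,K \right)} = - l$
$m{\left(T \right)} = -2$ ($m{\left(T \right)} = -2 + \frac{T - T}{T - 5} = -2 + \frac{0}{-5 + T} = -2 + 0 = -2$)
$8 \left(m{\left(-10 \right)} - 25\right) = 8 \left(-2 - 25\right) = 8 \left(-27\right) = -216$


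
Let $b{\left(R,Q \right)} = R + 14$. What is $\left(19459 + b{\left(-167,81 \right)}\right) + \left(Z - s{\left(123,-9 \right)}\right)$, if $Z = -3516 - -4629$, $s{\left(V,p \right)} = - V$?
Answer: $20542$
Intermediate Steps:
$b{\left(R,Q \right)} = 14 + R$
$Z = 1113$ ($Z = -3516 + 4629 = 1113$)
$\left(19459 + b{\left(-167,81 \right)}\right) + \left(Z - s{\left(123,-9 \right)}\right) = \left(19459 + \left(14 - 167\right)\right) + \left(1113 - \left(-1\right) 123\right) = \left(19459 - 153\right) + \left(1113 - -123\right) = 19306 + \left(1113 + 123\right) = 19306 + 1236 = 20542$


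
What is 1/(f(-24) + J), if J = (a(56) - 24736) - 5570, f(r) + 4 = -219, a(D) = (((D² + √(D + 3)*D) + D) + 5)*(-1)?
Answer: -2409/81232718 + 2*√59/40616359 ≈ -2.9277e-5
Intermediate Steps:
a(D) = -5 - D - D² - D*√(3 + D) (a(D) = (((D² + √(3 + D)*D) + D) + 5)*(-1) = (((D² + D*√(3 + D)) + D) + 5)*(-1) = ((D + D² + D*√(3 + D)) + 5)*(-1) = (5 + D + D² + D*√(3 + D))*(-1) = -5 - D - D² - D*√(3 + D))
f(r) = -223 (f(r) = -4 - 219 = -223)
J = -33503 - 56*√59 (J = ((-5 - 1*56 - 1*56² - 1*56*√(3 + 56)) - 24736) - 5570 = ((-5 - 56 - 1*3136 - 1*56*√59) - 24736) - 5570 = ((-5 - 56 - 3136 - 56*√59) - 24736) - 5570 = ((-3197 - 56*√59) - 24736) - 5570 = (-27933 - 56*√59) - 5570 = -33503 - 56*√59 ≈ -33933.)
1/(f(-24) + J) = 1/(-223 + (-33503 - 56*√59)) = 1/(-33726 - 56*√59)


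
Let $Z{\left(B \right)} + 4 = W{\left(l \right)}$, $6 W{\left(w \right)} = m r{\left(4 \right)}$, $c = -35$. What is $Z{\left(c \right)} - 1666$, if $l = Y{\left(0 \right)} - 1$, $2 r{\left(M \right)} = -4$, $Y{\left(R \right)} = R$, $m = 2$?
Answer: $- \frac{5012}{3} \approx -1670.7$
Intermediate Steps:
$r{\left(M \right)} = -2$ ($r{\left(M \right)} = \frac{1}{2} \left(-4\right) = -2$)
$l = -1$ ($l = 0 - 1 = -1$)
$W{\left(w \right)} = - \frac{2}{3}$ ($W{\left(w \right)} = \frac{2 \left(-2\right)}{6} = \frac{1}{6} \left(-4\right) = - \frac{2}{3}$)
$Z{\left(B \right)} = - \frac{14}{3}$ ($Z{\left(B \right)} = -4 - \frac{2}{3} = - \frac{14}{3}$)
$Z{\left(c \right)} - 1666 = - \frac{14}{3} - 1666 = - \frac{5012}{3}$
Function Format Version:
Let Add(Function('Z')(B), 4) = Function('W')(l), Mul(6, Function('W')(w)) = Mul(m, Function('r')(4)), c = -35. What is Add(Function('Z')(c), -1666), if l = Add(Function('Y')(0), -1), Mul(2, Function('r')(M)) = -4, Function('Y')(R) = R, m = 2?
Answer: Rational(-5012, 3) ≈ -1670.7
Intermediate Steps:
Function('r')(M) = -2 (Function('r')(M) = Mul(Rational(1, 2), -4) = -2)
l = -1 (l = Add(0, -1) = -1)
Function('W')(w) = Rational(-2, 3) (Function('W')(w) = Mul(Rational(1, 6), Mul(2, -2)) = Mul(Rational(1, 6), -4) = Rational(-2, 3))
Function('Z')(B) = Rational(-14, 3) (Function('Z')(B) = Add(-4, Rational(-2, 3)) = Rational(-14, 3))
Add(Function('Z')(c), -1666) = Add(Rational(-14, 3), -1666) = Rational(-5012, 3)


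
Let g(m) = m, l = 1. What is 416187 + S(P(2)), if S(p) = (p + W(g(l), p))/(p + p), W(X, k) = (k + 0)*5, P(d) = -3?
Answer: 416190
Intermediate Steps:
W(X, k) = 5*k (W(X, k) = k*5 = 5*k)
S(p) = 3 (S(p) = (p + 5*p)/(p + p) = (6*p)/((2*p)) = (6*p)*(1/(2*p)) = 3)
416187 + S(P(2)) = 416187 + 3 = 416190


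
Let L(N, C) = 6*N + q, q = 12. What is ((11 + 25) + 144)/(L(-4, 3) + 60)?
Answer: 15/4 ≈ 3.7500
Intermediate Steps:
L(N, C) = 12 + 6*N (L(N, C) = 6*N + 12 = 12 + 6*N)
((11 + 25) + 144)/(L(-4, 3) + 60) = ((11 + 25) + 144)/((12 + 6*(-4)) + 60) = (36 + 144)/((12 - 24) + 60) = 180/(-12 + 60) = 180/48 = 180*(1/48) = 15/4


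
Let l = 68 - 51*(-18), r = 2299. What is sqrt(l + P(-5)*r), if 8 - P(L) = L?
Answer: sqrt(30873) ≈ 175.71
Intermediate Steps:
P(L) = 8 - L
l = 986 (l = 68 + 918 = 986)
sqrt(l + P(-5)*r) = sqrt(986 + (8 - 1*(-5))*2299) = sqrt(986 + (8 + 5)*2299) = sqrt(986 + 13*2299) = sqrt(986 + 29887) = sqrt(30873)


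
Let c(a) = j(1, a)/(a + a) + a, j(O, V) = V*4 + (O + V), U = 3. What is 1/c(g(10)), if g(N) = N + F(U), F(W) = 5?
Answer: 15/263 ≈ 0.057034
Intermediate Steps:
g(N) = 5 + N (g(N) = N + 5 = 5 + N)
j(O, V) = O + 5*V (j(O, V) = 4*V + (O + V) = O + 5*V)
c(a) = a + (1 + 5*a)/(2*a) (c(a) = (1 + 5*a)/(a + a) + a = (1 + 5*a)/((2*a)) + a = (1/(2*a))*(1 + 5*a) + a = (1 + 5*a)/(2*a) + a = a + (1 + 5*a)/(2*a))
1/c(g(10)) = 1/(5/2 + (5 + 10) + 1/(2*(5 + 10))) = 1/(5/2 + 15 + (1/2)/15) = 1/(5/2 + 15 + (1/2)*(1/15)) = 1/(5/2 + 15 + 1/30) = 1/(263/15) = 15/263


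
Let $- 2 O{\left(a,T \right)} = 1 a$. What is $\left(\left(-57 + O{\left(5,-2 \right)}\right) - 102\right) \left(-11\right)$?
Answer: $\frac{3553}{2} \approx 1776.5$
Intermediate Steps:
$O{\left(a,T \right)} = - \frac{a}{2}$ ($O{\left(a,T \right)} = - \frac{1 a}{2} = - \frac{a}{2}$)
$\left(\left(-57 + O{\left(5,-2 \right)}\right) - 102\right) \left(-11\right) = \left(\left(-57 - \frac{5}{2}\right) - 102\right) \left(-11\right) = \left(- \frac{119}{2} - 102\right) \left(-11\right) = \left(- \frac{323}{2}\right) \left(-11\right) = \frac{3553}{2}$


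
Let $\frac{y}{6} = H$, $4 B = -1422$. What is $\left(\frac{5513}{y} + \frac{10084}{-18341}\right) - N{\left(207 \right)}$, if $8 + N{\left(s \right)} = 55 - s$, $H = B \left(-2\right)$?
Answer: $\frac{12576928549}{78242706} \approx 160.74$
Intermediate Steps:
$B = - \frac{711}{2}$ ($B = \frac{1}{4} \left(-1422\right) = - \frac{711}{2} \approx -355.5$)
$H = 711$ ($H = \left(- \frac{711}{2}\right) \left(-2\right) = 711$)
$N{\left(s \right)} = 47 - s$ ($N{\left(s \right)} = -8 - \left(-55 + s\right) = 47 - s$)
$y = 4266$ ($y = 6 \cdot 711 = 4266$)
$\left(\frac{5513}{y} + \frac{10084}{-18341}\right) - N{\left(207 \right)} = \left(\frac{5513}{4266} + \frac{10084}{-18341}\right) - \left(47 - 207\right) = \left(5513 \cdot \frac{1}{4266} + 10084 \left(- \frac{1}{18341}\right)\right) - \left(47 - 207\right) = \left(\frac{5513}{4266} - \frac{10084}{18341}\right) - -160 = \frac{58095589}{78242706} + 160 = \frac{12576928549}{78242706}$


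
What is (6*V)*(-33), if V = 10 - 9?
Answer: -198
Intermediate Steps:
V = 1
(6*V)*(-33) = (6*1)*(-33) = 6*(-33) = -198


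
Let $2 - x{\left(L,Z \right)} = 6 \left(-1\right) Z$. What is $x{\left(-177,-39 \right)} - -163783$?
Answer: $163551$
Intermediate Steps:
$x{\left(L,Z \right)} = 2 + 6 Z$ ($x{\left(L,Z \right)} = 2 - 6 \left(-1\right) Z = 2 - - 6 Z = 2 + 6 Z$)
$x{\left(-177,-39 \right)} - -163783 = \left(2 + 6 \left(-39\right)\right) - -163783 = \left(2 - 234\right) + 163783 = -232 + 163783 = 163551$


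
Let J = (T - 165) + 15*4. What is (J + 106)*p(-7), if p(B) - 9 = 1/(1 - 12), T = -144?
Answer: -1274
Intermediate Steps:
p(B) = 98/11 (p(B) = 9 + 1/(1 - 12) = 9 + 1/(-11) = 9 - 1/11 = 98/11)
J = -249 (J = (-144 - 165) + 15*4 = -309 + 60 = -249)
(J + 106)*p(-7) = (-249 + 106)*(98/11) = -143*98/11 = -1274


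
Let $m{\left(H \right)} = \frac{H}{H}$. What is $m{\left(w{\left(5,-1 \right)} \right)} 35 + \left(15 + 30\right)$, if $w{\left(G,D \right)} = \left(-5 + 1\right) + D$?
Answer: $80$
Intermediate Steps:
$w{\left(G,D \right)} = -4 + D$
$m{\left(H \right)} = 1$
$m{\left(w{\left(5,-1 \right)} \right)} 35 + \left(15 + 30\right) = 1 \cdot 35 + \left(15 + 30\right) = 35 + 45 = 80$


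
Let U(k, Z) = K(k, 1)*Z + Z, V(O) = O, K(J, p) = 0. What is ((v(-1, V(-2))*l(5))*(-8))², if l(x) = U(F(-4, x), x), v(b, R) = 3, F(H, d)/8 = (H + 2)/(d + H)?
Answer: 14400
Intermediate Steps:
F(H, d) = 8*(2 + H)/(H + d) (F(H, d) = 8*((H + 2)/(d + H)) = 8*((2 + H)/(H + d)) = 8*(2 + H)/(H + d))
U(k, Z) = Z (U(k, Z) = 0*Z + Z = 0 + Z = Z)
l(x) = x
((v(-1, V(-2))*l(5))*(-8))² = ((3*5)*(-8))² = (15*(-8))² = (-120)² = 14400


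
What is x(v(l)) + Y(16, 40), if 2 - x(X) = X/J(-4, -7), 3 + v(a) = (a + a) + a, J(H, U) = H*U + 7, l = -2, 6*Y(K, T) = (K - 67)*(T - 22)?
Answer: -5276/35 ≈ -150.74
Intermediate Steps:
Y(K, T) = (-67 + K)*(-22 + T)/6 (Y(K, T) = ((K - 67)*(T - 22))/6 = ((-67 + K)*(-22 + T))/6 = (-67 + K)*(-22 + T)/6)
J(H, U) = 7 + H*U
v(a) = -3 + 3*a (v(a) = -3 + ((a + a) + a) = -3 + (2*a + a) = -3 + 3*a)
x(X) = 2 - X/35 (x(X) = 2 - X/(7 - 4*(-7)) = 2 - X/(7 + 28) = 2 - X/35)
x(v(l)) + Y(16, 40) = (2 - (-3 + 3*(-2))/35) + (737/3 - 67/6*40 - 11/3*16 + (1/6)*16*40) = (2 - (-3 - 6)/35) + (737/3 - 1340/3 - 176/3 + 320/3) = (2 - 1/35*(-9)) - 153 = (2 + 9/35) - 153 = 79/35 - 153 = -5276/35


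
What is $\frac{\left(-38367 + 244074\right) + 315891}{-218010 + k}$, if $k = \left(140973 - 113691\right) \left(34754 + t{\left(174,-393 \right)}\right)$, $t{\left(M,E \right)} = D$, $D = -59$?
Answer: $\frac{12419}{22531690} \approx 0.00055118$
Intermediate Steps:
$t{\left(M,E \right)} = -59$
$k = 946548990$ ($k = \left(140973 - 113691\right) \left(34754 - 59\right) = 27282 \cdot 34695 = 946548990$)
$\frac{\left(-38367 + 244074\right) + 315891}{-218010 + k} = \frac{\left(-38367 + 244074\right) + 315891}{-218010 + 946548990} = \frac{205707 + 315891}{946330980} = 521598 \cdot \frac{1}{946330980} = \frac{12419}{22531690}$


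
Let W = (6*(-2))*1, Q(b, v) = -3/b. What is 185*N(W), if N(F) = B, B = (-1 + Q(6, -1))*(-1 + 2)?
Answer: -555/2 ≈ -277.50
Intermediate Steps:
B = -3/2 (B = (-1 - 3/6)*(-1 + 2) = (-1 - 3*1/6)*1 = (-1 - 1/2)*1 = -3/2*1 = -3/2 ≈ -1.5000)
W = -12 (W = -12*1 = -12)
N(F) = -3/2
185*N(W) = 185*(-3/2) = -555/2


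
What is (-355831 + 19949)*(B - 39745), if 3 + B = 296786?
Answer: -86334437516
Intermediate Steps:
B = 296783 (B = -3 + 296786 = 296783)
(-355831 + 19949)*(B - 39745) = (-355831 + 19949)*(296783 - 39745) = -335882*257038 = -86334437516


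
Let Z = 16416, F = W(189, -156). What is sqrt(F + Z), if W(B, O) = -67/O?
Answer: sqrt(99877557)/78 ≈ 128.13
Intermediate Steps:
F = 67/156 (F = -67/(-156) = -67*(-1/156) = 67/156 ≈ 0.42949)
sqrt(F + Z) = sqrt(67/156 + 16416) = sqrt(2560963/156) = sqrt(99877557)/78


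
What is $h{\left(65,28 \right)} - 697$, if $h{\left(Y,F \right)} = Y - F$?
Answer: $-660$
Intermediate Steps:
$h{\left(65,28 \right)} - 697 = \left(65 - 28\right) - 697 = 37 - 697 = -660$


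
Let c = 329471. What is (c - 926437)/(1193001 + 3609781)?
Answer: -298483/2401391 ≈ -0.12430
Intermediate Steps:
(c - 926437)/(1193001 + 3609781) = (329471 - 926437)/(1193001 + 3609781) = -596966/4802782 = -596966*1/4802782 = -298483/2401391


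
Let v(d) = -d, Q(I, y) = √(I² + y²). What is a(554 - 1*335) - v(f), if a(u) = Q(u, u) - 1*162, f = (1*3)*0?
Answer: -162 + 219*√2 ≈ 147.71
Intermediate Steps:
f = 0 (f = 3*0 = 0)
a(u) = -162 + √2*√(u²) (a(u) = √(u² + u²) - 1*162 = √(2*u²) - 162 = √2*√(u²) - 162 = -162 + √2*√(u²))
a(554 - 1*335) - v(f) = (-162 + √2*√((554 - 1*335)²)) - (-1)*0 = (-162 + √2*√((554 - 335)²)) - 1*0 = (-162 + √2*√(219²)) + 0 = (-162 + √2*√47961) + 0 = (-162 + √2*219) + 0 = (-162 + 219*√2) + 0 = -162 + 219*√2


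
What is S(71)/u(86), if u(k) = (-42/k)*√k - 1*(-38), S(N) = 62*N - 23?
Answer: 3577643/30605 + 91959*√86/61210 ≈ 130.83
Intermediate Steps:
S(N) = -23 + 62*N
u(k) = 38 - 42/√k (u(k) = -42/√k + 38 = 38 - 42/√k)
S(71)/u(86) = (-23 + 62*71)/(38 - 21*√86/43) = (-23 + 4402)/(38 - 21*√86/43) = 4379/(38 - 21*√86/43)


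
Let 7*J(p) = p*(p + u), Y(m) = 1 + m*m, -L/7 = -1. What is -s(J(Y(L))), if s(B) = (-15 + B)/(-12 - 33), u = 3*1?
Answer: 509/63 ≈ 8.0794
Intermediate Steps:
L = 7 (L = -7*(-1) = 7)
Y(m) = 1 + m²
u = 3
J(p) = p*(3 + p)/7 (J(p) = (p*(p + 3))/7 = (p*(3 + p))/7 = p*(3 + p)/7)
s(B) = ⅓ - B/45 (s(B) = (-15 + B)/(-45) = (-15 + B)*(-1/45) = ⅓ - B/45)
-s(J(Y(L))) = -(⅓ - (1 + 7²)*(3 + (1 + 7²))/315) = -(⅓ - (1 + 49)*(3 + (1 + 49))/315) = -(⅓ - 50*(3 + 50)/315) = -(⅓ - 50*53/315) = -(⅓ - 1/45*2650/7) = -(⅓ - 530/63) = -1*(-509/63) = 509/63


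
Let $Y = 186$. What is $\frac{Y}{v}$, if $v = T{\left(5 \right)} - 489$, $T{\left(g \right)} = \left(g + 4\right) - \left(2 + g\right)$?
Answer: $- \frac{186}{487} \approx -0.38193$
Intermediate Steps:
$T{\left(g \right)} = 2$ ($T{\left(g \right)} = \left(4 + g\right) - \left(2 + g\right) = 2$)
$v = -487$ ($v = 2 - 489 = -487$)
$\frac{Y}{v} = \frac{186}{-487} = 186 \left(- \frac{1}{487}\right) = - \frac{186}{487}$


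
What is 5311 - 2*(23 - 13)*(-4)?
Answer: 5391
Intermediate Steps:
5311 - 2*(23 - 13)*(-4) = 5311 - 2*10*(-4) = 5311 - 20*(-4) = 5311 - 1*(-80) = 5311 + 80 = 5391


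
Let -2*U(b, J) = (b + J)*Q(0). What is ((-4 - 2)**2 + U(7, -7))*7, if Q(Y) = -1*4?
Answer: 252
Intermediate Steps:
Q(Y) = -4
U(b, J) = 2*J + 2*b (U(b, J) = -(b + J)*(-4)/2 = -(J + b)*(-4)/2 = -(-4*J - 4*b)/2 = 2*J + 2*b)
((-4 - 2)**2 + U(7, -7))*7 = ((-4 - 2)**2 + (2*(-7) + 2*7))*7 = ((-6)**2 + (-14 + 14))*7 = (36 + 0)*7 = 36*7 = 252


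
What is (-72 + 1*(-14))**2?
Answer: 7396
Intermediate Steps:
(-72 + 1*(-14))**2 = (-72 - 14)**2 = (-86)**2 = 7396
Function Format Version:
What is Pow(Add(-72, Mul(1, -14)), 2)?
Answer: 7396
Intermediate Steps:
Pow(Add(-72, Mul(1, -14)), 2) = Pow(Add(-72, -14), 2) = Pow(-86, 2) = 7396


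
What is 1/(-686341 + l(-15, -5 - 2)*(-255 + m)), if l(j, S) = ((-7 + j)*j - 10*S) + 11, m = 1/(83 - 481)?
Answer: -398/314876519 ≈ -1.2640e-6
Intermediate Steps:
m = -1/398 (m = 1/(-398) = -1/398 ≈ -0.0025126)
l(j, S) = 11 - 10*S + j*(-7 + j) (l(j, S) = (j*(-7 + j) - 10*S) + 11 = (-10*S + j*(-7 + j)) + 11 = 11 - 10*S + j*(-7 + j))
1/(-686341 + l(-15, -5 - 2)*(-255 + m)) = 1/(-686341 + (11 + (-15)² - 10*(-5 - 2) - 7*(-15))*(-255 - 1/398)) = 1/(-686341 + (11 + 225 - 10*(-7) + 105)*(-101491/398)) = 1/(-686341 + (11 + 225 + 70 + 105)*(-101491/398)) = 1/(-686341 + 411*(-101491/398)) = 1/(-686341 - 41712801/398) = 1/(-314876519/398) = -398/314876519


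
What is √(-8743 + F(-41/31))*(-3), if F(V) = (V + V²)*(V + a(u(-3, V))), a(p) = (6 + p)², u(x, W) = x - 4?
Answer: -9*I*√897163467/961 ≈ -280.51*I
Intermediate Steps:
u(x, W) = -4 + x
F(V) = (1 + V)*(V + V²) (F(V) = (V + V²)*(V + (6 + (-4 - 3))²) = (V + V²)*(V + (6 - 7)²) = (V + V²)*(V + (-1)²) = (V + V²)*(V + 1) = (V + V²)*(1 + V) = (1 + V)*(V + V²))
√(-8743 + F(-41/31))*(-3) = √(-8743 + (-41/31)*(1 + (-41/31)² + 2*(-41/31)))*(-3) = √(-8743 + (-41*1/31)*(1 + (-41*1/31)² + 2*(-41*1/31)))*(-3) = √(-8743 - 41*(1 + (-41/31)² + 2*(-41/31))/31)*(-3) = √(-8743 - 41*(1 + 1681/961 - 82/31)/31)*(-3) = √(-8743 - 41/31*100/961)*(-3) = √(-8743 - 4100/29791)*(-3) = √(-260466813/29791)*(-3) = (3*I*√897163467/961)*(-3) = -9*I*√897163467/961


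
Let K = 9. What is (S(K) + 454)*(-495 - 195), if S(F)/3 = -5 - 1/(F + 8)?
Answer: -5147400/17 ≈ -3.0279e+5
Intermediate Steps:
S(F) = -15 - 3/(8 + F) (S(F) = 3*(-5 - 1/(F + 8)) = 3*(-5 - 1/(8 + F)) = -15 - 3/(8 + F))
(S(K) + 454)*(-495 - 195) = (3*(-41 - 5*9)/(8 + 9) + 454)*(-495 - 195) = (3*(-41 - 45)/17 + 454)*(-690) = (3*(1/17)*(-86) + 454)*(-690) = (-258/17 + 454)*(-690) = (7460/17)*(-690) = -5147400/17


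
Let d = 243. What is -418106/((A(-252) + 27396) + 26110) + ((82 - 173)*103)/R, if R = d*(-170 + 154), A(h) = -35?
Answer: -1124412445/207895248 ≈ -5.4086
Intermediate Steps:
R = -3888 (R = 243*(-170 + 154) = 243*(-16) = -3888)
-418106/((A(-252) + 27396) + 26110) + ((82 - 173)*103)/R = -418106/((-35 + 27396) + 26110) + ((82 - 173)*103)/(-3888) = -418106/(27361 + 26110) - 91*103*(-1/3888) = -418106/53471 - 9373*(-1/3888) = -418106*1/53471 + 9373/3888 = -418106/53471 + 9373/3888 = -1124412445/207895248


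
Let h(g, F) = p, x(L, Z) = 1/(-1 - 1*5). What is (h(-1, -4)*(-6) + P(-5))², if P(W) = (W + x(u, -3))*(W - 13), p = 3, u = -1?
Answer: 5625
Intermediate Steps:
x(L, Z) = -⅙ (x(L, Z) = 1/(-1 - 5) = 1/(-6) = -⅙)
h(g, F) = 3
P(W) = (-13 + W)*(-⅙ + W) (P(W) = (W - ⅙)*(W - 13) = (-⅙ + W)*(-13 + W) = (-13 + W)*(-⅙ + W))
(h(-1, -4)*(-6) + P(-5))² = (3*(-6) + (13/6 + (-5)² - 79/6*(-5)))² = (-18 + (13/6 + 25 + 395/6))² = (-18 + 93)² = 75² = 5625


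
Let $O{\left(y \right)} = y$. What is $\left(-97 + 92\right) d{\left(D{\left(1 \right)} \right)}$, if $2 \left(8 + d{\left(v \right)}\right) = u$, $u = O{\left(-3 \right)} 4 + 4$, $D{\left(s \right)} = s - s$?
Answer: $60$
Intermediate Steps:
$D{\left(s \right)} = 0$
$u = -8$ ($u = \left(-3\right) 4 + 4 = -12 + 4 = -8$)
$d{\left(v \right)} = -12$ ($d{\left(v \right)} = -8 + \frac{1}{2} \left(-8\right) = -8 - 4 = -12$)
$\left(-97 + 92\right) d{\left(D{\left(1 \right)} \right)} = \left(-97 + 92\right) \left(-12\right) = \left(-5\right) \left(-12\right) = 60$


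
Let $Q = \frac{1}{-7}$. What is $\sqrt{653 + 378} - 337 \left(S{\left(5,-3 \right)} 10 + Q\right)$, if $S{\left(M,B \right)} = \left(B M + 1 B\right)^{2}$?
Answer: $- \frac{7642823}{7} + \sqrt{1031} \approx -1.0918 \cdot 10^{6}$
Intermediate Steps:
$Q = - \frac{1}{7} \approx -0.14286$
$S{\left(M,B \right)} = \left(B + B M\right)^{2}$ ($S{\left(M,B \right)} = \left(B M + B\right)^{2} = \left(B + B M\right)^{2}$)
$\sqrt{653 + 378} - 337 \left(S{\left(5,-3 \right)} 10 + Q\right) = \sqrt{653 + 378} - 337 \left(\left(-3\right)^{2} \left(1 + 5\right)^{2} \cdot 10 - \frac{1}{7}\right) = \sqrt{1031} - 337 \left(9 \cdot 6^{2} \cdot 10 - \frac{1}{7}\right) = \sqrt{1031} - 337 \left(9 \cdot 36 \cdot 10 - \frac{1}{7}\right) = \sqrt{1031} - 337 \left(324 \cdot 10 - \frac{1}{7}\right) = \sqrt{1031} - 337 \left(3240 - \frac{1}{7}\right) = \sqrt{1031} - \frac{7642823}{7} = - \frac{7642823}{7} + \sqrt{1031}$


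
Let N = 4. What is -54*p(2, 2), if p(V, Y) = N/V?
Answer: -108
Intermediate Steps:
p(V, Y) = 4/V
-54*p(2, 2) = -216/2 = -54*2 = -108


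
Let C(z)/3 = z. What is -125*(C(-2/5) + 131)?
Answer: -16225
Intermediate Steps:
C(z) = 3*z
-125*(C(-2/5) + 131) = -125*(3*(-2/5) + 131) = -125*(3*(-2*⅕) + 131) = -125*(3*(-⅖) + 131) = -125*(-6/5 + 131) = -125*649/5 = -16225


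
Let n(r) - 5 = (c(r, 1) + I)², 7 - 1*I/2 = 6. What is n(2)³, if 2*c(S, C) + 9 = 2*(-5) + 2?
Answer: 6751269/64 ≈ 1.0549e+5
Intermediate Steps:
c(S, C) = -17/2 (c(S, C) = -9/2 + (2*(-5) + 2)/2 = -9/2 + (-10 + 2)/2 = -9/2 + (½)*(-8) = -9/2 - 4 = -17/2)
I = 2 (I = 14 - 2*6 = 14 - 12 = 2)
n(r) = 189/4 (n(r) = 5 + (-17/2 + 2)² = 5 + (-13/2)² = 5 + 169/4 = 189/4)
n(2)³ = (189/4)³ = 6751269/64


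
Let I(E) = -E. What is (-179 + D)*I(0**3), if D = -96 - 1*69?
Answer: 0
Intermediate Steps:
D = -165 (D = -96 - 69 = -165)
(-179 + D)*I(0**3) = (-179 - 165)*(-1*0**3) = -(-344)*0 = -344*0 = 0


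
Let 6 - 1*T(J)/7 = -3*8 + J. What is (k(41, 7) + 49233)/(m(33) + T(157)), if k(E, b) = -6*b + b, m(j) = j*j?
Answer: 24599/100 ≈ 245.99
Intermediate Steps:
T(J) = 210 - 7*J (T(J) = 42 - 7*(-3*8 + J) = 42 - 7*(-24 + J) = 42 + (168 - 7*J) = 210 - 7*J)
m(j) = j**2
k(E, b) = -5*b
(k(41, 7) + 49233)/(m(33) + T(157)) = (-5*7 + 49233)/(33**2 + (210 - 7*157)) = (-35 + 49233)/(1089 + (210 - 1099)) = 49198/(1089 - 889) = 49198/200 = 49198*(1/200) = 24599/100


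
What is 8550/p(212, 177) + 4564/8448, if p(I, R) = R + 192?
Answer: 2053181/86592 ≈ 23.711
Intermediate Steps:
p(I, R) = 192 + R
8550/p(212, 177) + 4564/8448 = 8550/(192 + 177) + 4564/8448 = 8550/369 + 4564*(1/8448) = 8550*(1/369) + 1141/2112 = 950/41 + 1141/2112 = 2053181/86592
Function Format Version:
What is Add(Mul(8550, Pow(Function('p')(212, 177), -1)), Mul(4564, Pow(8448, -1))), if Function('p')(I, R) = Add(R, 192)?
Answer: Rational(2053181, 86592) ≈ 23.711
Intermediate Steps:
Function('p')(I, R) = Add(192, R)
Add(Mul(8550, Pow(Function('p')(212, 177), -1)), Mul(4564, Pow(8448, -1))) = Add(Mul(8550, Pow(Add(192, 177), -1)), Mul(4564, Pow(8448, -1))) = Add(Mul(8550, Pow(369, -1)), Mul(4564, Rational(1, 8448))) = Add(Mul(8550, Rational(1, 369)), Rational(1141, 2112)) = Add(Rational(950, 41), Rational(1141, 2112)) = Rational(2053181, 86592)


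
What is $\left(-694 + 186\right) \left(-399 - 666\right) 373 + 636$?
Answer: $201801096$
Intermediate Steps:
$\left(-694 + 186\right) \left(-399 - 666\right) 373 + 636 = \left(-508\right) \left(-1065\right) 373 + 636 = 541020 \cdot 373 + 636 = 201800460 + 636 = 201801096$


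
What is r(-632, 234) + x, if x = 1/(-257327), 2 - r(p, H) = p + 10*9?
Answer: 139985887/257327 ≈ 544.00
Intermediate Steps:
r(p, H) = -88 - p (r(p, H) = 2 - (p + 10*9) = 2 - (p + 90) = 2 - (90 + p) = 2 + (-90 - p) = -88 - p)
x = -1/257327 ≈ -3.8861e-6
r(-632, 234) + x = (-88 - 1*(-632)) - 1/257327 = (-88 + 632) - 1/257327 = 544 - 1/257327 = 139985887/257327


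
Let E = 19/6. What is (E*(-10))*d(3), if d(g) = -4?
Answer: 380/3 ≈ 126.67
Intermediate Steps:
E = 19/6 (E = 19*(⅙) = 19/6 ≈ 3.1667)
(E*(-10))*d(3) = ((19/6)*(-10))*(-4) = -95/3*(-4) = 380/3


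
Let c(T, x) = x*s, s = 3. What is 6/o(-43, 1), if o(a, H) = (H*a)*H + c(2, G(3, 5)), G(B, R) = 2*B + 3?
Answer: -3/8 ≈ -0.37500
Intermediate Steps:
G(B, R) = 3 + 2*B
c(T, x) = 3*x (c(T, x) = x*3 = 3*x)
o(a, H) = 27 + a*H² (o(a, H) = (H*a)*H + 3*(3 + 2*3) = a*H² + 3*(3 + 6) = a*H² + 3*9 = a*H² + 27 = 27 + a*H²)
6/o(-43, 1) = 6/(27 - 43*1²) = 6/(27 - 43*1) = 6/(27 - 43) = 6/(-16) = 6*(-1/16) = -3/8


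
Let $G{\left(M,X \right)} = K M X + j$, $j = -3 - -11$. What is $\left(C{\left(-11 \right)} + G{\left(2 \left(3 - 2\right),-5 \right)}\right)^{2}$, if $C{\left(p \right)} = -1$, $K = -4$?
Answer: $2209$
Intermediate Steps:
$j = 8$ ($j = -3 + 11 = 8$)
$G{\left(M,X \right)} = 8 - 4 M X$ ($G{\left(M,X \right)} = - 4 M X + 8 = 8 - 4 M X$)
$\left(C{\left(-11 \right)} + G{\left(2 \left(3 - 2\right),-5 \right)}\right)^{2} = \left(-1 - \left(-8 + 4 \cdot 2 \left(3 - 2\right) \left(-5\right)\right)\right)^{2} = \left(-1 - \left(-8 + 4 \cdot 2 \cdot 1 \left(-5\right)\right)\right)^{2} = \left(-1 - \left(-8 + 8 \left(-5\right)\right)\right)^{2} = \left(-1 + \left(8 + 40\right)\right)^{2} = \left(-1 + 48\right)^{2} = 47^{2} = 2209$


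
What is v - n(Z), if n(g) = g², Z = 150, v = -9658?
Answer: -32158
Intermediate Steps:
v - n(Z) = -9658 - 1*150² = -9658 - 1*22500 = -9658 - 22500 = -32158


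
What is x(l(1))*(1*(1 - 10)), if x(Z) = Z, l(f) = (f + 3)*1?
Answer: -36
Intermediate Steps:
l(f) = 3 + f (l(f) = (3 + f)*1 = 3 + f)
x(l(1))*(1*(1 - 10)) = (3 + 1)*(1*(1 - 10)) = 4*(1*(-9)) = 4*(-9) = -36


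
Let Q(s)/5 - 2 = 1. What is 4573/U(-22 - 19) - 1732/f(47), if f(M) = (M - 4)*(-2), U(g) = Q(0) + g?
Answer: -174123/1118 ≈ -155.75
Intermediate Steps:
Q(s) = 15 (Q(s) = 10 + 5*1 = 10 + 5 = 15)
U(g) = 15 + g
f(M) = 8 - 2*M (f(M) = (-4 + M)*(-2) = 8 - 2*M)
4573/U(-22 - 19) - 1732/f(47) = 4573/(15 + (-22 - 19)) - 1732/(8 - 2*47) = 4573/(15 - 41) - 1732/(8 - 94) = 4573/(-26) - 1732/(-86) = 4573*(-1/26) - 1732*(-1/86) = -4573/26 + 866/43 = -174123/1118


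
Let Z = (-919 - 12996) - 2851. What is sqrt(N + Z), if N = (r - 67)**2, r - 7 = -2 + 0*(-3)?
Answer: I*sqrt(12922) ≈ 113.67*I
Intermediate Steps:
r = 5 (r = 7 + (-2 + 0*(-3)) = 7 + (-2 + 0) = 7 - 2 = 5)
Z = -16766 (Z = -13915 - 2851 = -16766)
N = 3844 (N = (5 - 67)**2 = (-62)**2 = 3844)
sqrt(N + Z) = sqrt(3844 - 16766) = sqrt(-12922) = I*sqrt(12922)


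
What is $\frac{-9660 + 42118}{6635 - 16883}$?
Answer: $- \frac{16229}{5124} \approx -3.1673$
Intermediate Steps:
$\frac{-9660 + 42118}{6635 - 16883} = \frac{32458}{-10248} = 32458 \left(- \frac{1}{10248}\right) = - \frac{16229}{5124}$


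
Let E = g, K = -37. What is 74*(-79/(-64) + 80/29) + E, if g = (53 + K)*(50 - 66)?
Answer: 36639/928 ≈ 39.482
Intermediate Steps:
g = -256 (g = (53 - 37)*(50 - 66) = 16*(-16) = -256)
E = -256
74*(-79/(-64) + 80/29) + E = 74*(-79/(-64) + 80/29) - 256 = 74*(-79*(-1/64) + 80*(1/29)) - 256 = 74*(79/64 + 80/29) - 256 = 74*(7411/1856) - 256 = 274207/928 - 256 = 36639/928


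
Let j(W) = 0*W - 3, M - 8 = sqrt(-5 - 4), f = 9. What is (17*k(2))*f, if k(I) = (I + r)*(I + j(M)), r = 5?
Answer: -1071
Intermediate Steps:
M = 8 + 3*I (M = 8 + sqrt(-5 - 4) = 8 + sqrt(-9) = 8 + 3*I ≈ 8.0 + 3.0*I)
j(W) = -3 (j(W) = 0 - 3 = -3)
k(I) = (-3 + I)*(5 + I) (k(I) = (I + 5)*(I - 3) = (5 + I)*(-3 + I) = (-3 + I)*(5 + I))
(17*k(2))*f = (17*(-15 + 2**2 + 2*2))*9 = (17*(-15 + 4 + 4))*9 = (17*(-7))*9 = -119*9 = -1071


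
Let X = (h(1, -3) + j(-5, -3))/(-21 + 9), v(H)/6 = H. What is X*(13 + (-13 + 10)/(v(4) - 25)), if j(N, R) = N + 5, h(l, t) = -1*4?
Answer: 16/3 ≈ 5.3333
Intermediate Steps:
h(l, t) = -4
v(H) = 6*H
j(N, R) = 5 + N
X = 1/3 (X = (-4 + (5 - 5))/(-21 + 9) = (-4 + 0)/(-12) = -4*(-1/12) = 1/3 ≈ 0.33333)
X*(13 + (-13 + 10)/(v(4) - 25)) = (13 + (-13 + 10)/(6*4 - 25))/3 = (13 - 3/(24 - 25))/3 = (13 - 3/(-1))/3 = (13 - 3*(-1))/3 = (13 + 3)/3 = (1/3)*16 = 16/3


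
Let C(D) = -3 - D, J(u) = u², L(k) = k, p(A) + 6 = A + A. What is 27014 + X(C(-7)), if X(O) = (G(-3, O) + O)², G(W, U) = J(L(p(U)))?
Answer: 27078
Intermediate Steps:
p(A) = -6 + 2*A (p(A) = -6 + (A + A) = -6 + 2*A)
G(W, U) = (-6 + 2*U)²
X(O) = (O + 4*(-3 + O)²)² (X(O) = (4*(-3 + O)² + O)² = (O + 4*(-3 + O)²)²)
27014 + X(C(-7)) = 27014 + ((-3 - 1*(-7)) + 4*(-3 + (-3 - 1*(-7)))²)² = 27014 + ((-3 + 7) + 4*(-3 + (-3 + 7))²)² = 27014 + (4 + 4*(-3 + 4)²)² = 27014 + (4 + 4*1²)² = 27014 + (4 + 4*1)² = 27014 + (4 + 4)² = 27014 + 8² = 27014 + 64 = 27078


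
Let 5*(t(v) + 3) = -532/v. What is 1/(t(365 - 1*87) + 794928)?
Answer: 695/552472609 ≈ 1.2580e-6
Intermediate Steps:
t(v) = -3 - 532/(5*v) (t(v) = -3 + (-532/v)/5 = -3 - 532/(5*v))
1/(t(365 - 1*87) + 794928) = 1/((-3 - 532/(5*(365 - 1*87))) + 794928) = 1/((-3 - 532/(5*(365 - 87))) + 794928) = 1/((-3 - 532/5/278) + 794928) = 1/((-3 - 532/5*1/278) + 794928) = 1/((-3 - 266/695) + 794928) = 1/(-2351/695 + 794928) = 1/(552472609/695) = 695/552472609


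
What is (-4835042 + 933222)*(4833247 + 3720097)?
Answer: -33373608686080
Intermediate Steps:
(-4835042 + 933222)*(4833247 + 3720097) = -3901820*8553344 = -33373608686080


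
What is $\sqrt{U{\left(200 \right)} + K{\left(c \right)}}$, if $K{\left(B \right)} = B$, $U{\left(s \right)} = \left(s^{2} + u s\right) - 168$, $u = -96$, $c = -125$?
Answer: $\sqrt{20507} \approx 143.2$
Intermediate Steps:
$U{\left(s \right)} = -168 + s^{2} - 96 s$ ($U{\left(s \right)} = \left(s^{2} - 96 s\right) - 168 = -168 + s^{2} - 96 s$)
$\sqrt{U{\left(200 \right)} + K{\left(c \right)}} = \sqrt{\left(-168 + 200^{2} - 19200\right) - 125} = \sqrt{\left(-168 + 40000 - 19200\right) - 125} = \sqrt{20632 - 125} = \sqrt{20507}$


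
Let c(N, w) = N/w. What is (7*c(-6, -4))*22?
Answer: 231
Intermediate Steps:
(7*c(-6, -4))*22 = (7*(-6/(-4)))*22 = (7*(-6*(-¼)))*22 = (7*(3/2))*22 = (21/2)*22 = 231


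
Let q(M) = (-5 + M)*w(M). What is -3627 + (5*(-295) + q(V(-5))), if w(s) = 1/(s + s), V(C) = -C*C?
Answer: -25507/5 ≈ -5101.4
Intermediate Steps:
V(C) = -C²
w(s) = 1/(2*s)
q(M) = (-5 + M)/(2*M) (q(M) = (-5 + M)*(1/(2*M)) = (-5 + M)/(2*M))
-3627 + (5*(-295) + q(V(-5))) = -3627 + (5*(-295) + (-5 - 1*(-5)²)/(2*((-1*(-5)²)))) = -3627 + (-1475 + (-5 - 1*25)/(2*((-1*25)))) = -3627 + (-1475 + (½)*(-5 - 25)/(-25)) = -3627 + (-1475 + (½)*(-1/25)*(-30)) = -3627 + (-1475 + ⅗) = -3627 - 7372/5 = -25507/5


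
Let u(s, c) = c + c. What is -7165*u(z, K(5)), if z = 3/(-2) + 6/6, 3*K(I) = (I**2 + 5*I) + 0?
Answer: -716500/3 ≈ -2.3883e+5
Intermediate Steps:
K(I) = I**2/3 + 5*I/3 (K(I) = ((I**2 + 5*I) + 0)/3 = (I**2 + 5*I)/3 = I**2/3 + 5*I/3)
z = -1/2 (z = 3*(-1/2) + 6*(1/6) = -3/2 + 1 = -1/2 ≈ -0.50000)
u(s, c) = 2*c
-7165*u(z, K(5)) = -14330*(1/3)*5*(5 + 5) = -14330*(1/3)*5*10 = -14330*50/3 = -7165*100/3 = -716500/3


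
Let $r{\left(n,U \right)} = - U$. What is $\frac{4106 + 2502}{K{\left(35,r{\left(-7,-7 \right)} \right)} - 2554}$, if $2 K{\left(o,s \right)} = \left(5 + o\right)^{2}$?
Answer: $- \frac{3304}{877} \approx -3.7674$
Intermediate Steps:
$K{\left(o,s \right)} = \frac{\left(5 + o\right)^{2}}{2}$
$\frac{4106 + 2502}{K{\left(35,r{\left(-7,-7 \right)} \right)} - 2554} = \frac{4106 + 2502}{\frac{\left(5 + 35\right)^{2}}{2} - 2554} = \frac{6608}{\frac{40^{2}}{2} - 2554} = \frac{6608}{\frac{1}{2} \cdot 1600 - 2554} = \frac{6608}{800 - 2554} = \frac{6608}{-1754} = 6608 \left(- \frac{1}{1754}\right) = - \frac{3304}{877}$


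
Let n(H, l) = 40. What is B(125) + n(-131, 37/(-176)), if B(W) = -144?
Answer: -104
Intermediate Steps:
B(125) + n(-131, 37/(-176)) = -144 + 40 = -104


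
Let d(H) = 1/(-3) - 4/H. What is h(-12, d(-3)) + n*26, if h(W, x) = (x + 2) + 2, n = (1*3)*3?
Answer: 239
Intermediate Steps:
n = 9 (n = 3*3 = 9)
d(H) = -⅓ - 4/H (d(H) = 1*(-⅓) - 4/H = -⅓ - 4/H)
h(W, x) = 4 + x (h(W, x) = (2 + x) + 2 = 4 + x)
h(-12, d(-3)) + n*26 = (4 + (⅓)*(-12 - 1*(-3))/(-3)) + 9*26 = (4 + (⅓)*(-⅓)*(-12 + 3)) + 234 = (4 + (⅓)*(-⅓)*(-9)) + 234 = (4 + 1) + 234 = 5 + 234 = 239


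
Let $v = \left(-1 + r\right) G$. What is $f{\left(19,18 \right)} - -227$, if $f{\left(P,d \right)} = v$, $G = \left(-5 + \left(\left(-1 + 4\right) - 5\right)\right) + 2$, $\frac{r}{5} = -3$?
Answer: $307$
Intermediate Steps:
$r = -15$ ($r = 5 \left(-3\right) = -15$)
$G = -5$ ($G = \left(-5 + \left(3 - 5\right)\right) + 2 = \left(-5 - 2\right) + 2 = -7 + 2 = -5$)
$v = 80$ ($v = \left(-1 - 15\right) \left(-5\right) = \left(-16\right) \left(-5\right) = 80$)
$f{\left(P,d \right)} = 80$
$f{\left(19,18 \right)} - -227 = 80 - -227 = 80 + 227 = 307$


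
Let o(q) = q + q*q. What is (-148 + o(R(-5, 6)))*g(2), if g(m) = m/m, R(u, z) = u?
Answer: -128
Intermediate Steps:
o(q) = q + q**2
g(m) = 1
(-148 + o(R(-5, 6)))*g(2) = (-148 - 5*(1 - 5))*1 = (-148 - 5*(-4))*1 = (-148 + 20)*1 = -128*1 = -128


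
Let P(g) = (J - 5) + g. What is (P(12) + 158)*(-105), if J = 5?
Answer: -17850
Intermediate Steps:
P(g) = g (P(g) = (5 - 5) + g = 0 + g = g)
(P(12) + 158)*(-105) = (12 + 158)*(-105) = 170*(-105) = -17850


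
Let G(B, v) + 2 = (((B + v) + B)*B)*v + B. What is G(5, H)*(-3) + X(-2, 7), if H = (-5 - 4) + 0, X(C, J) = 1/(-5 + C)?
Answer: 881/7 ≈ 125.86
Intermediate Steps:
H = -9 (H = -9 + 0 = -9)
G(B, v) = -2 + B + B*v*(v + 2*B) (G(B, v) = -2 + ((((B + v) + B)*B)*v + B) = -2 + (((v + 2*B)*B)*v + B) = -2 + ((B*(v + 2*B))*v + B) = -2 + (B*v*(v + 2*B) + B) = -2 + (B + B*v*(v + 2*B)) = -2 + B + B*v*(v + 2*B))
G(5, H)*(-3) + X(-2, 7) = (-2 + 5 + 5*(-9)² + 2*(-9)*5²)*(-3) + 1/(-5 - 2) = (-2 + 5 + 5*81 + 2*(-9)*25)*(-3) + 1/(-7) = (-2 + 5 + 405 - 450)*(-3) - ⅐ = -42*(-3) - ⅐ = 126 - ⅐ = 881/7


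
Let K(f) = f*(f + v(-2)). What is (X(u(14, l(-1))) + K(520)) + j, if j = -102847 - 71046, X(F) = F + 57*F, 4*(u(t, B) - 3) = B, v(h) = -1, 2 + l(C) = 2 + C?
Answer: 192293/2 ≈ 96147.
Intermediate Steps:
l(C) = C (l(C) = -2 + (2 + C) = C)
u(t, B) = 3 + B/4
K(f) = f*(-1 + f) (K(f) = f*(f - 1) = f*(-1 + f))
X(F) = 58*F
j = -173893
(X(u(14, l(-1))) + K(520)) + j = (58*(3 + (1/4)*(-1)) + 520*(-1 + 520)) - 173893 = (58*(3 - 1/4) + 520*519) - 173893 = (58*(11/4) + 269880) - 173893 = (319/2 + 269880) - 173893 = 540079/2 - 173893 = 192293/2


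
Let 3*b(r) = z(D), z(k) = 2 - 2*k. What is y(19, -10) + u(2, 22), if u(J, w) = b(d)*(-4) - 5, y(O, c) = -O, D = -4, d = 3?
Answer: -112/3 ≈ -37.333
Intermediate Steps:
b(r) = 10/3 (b(r) = (2 - 2*(-4))/3 = (2 + 8)/3 = (⅓)*10 = 10/3)
u(J, w) = -55/3 (u(J, w) = (10/3)*(-4) - 5 = -40/3 - 5 = -55/3)
y(19, -10) + u(2, 22) = -1*19 - 55/3 = -19 - 55/3 = -112/3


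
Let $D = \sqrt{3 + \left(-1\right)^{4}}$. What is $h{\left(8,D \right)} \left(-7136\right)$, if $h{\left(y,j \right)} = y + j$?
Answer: $-71360$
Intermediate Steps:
$D = 2$ ($D = \sqrt{3 + 1} = \sqrt{4} = 2$)
$h{\left(y,j \right)} = j + y$
$h{\left(8,D \right)} \left(-7136\right) = \left(2 + 8\right) \left(-7136\right) = 10 \left(-7136\right) = -71360$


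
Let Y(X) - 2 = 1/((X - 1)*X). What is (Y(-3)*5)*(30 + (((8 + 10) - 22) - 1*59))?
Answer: -1375/4 ≈ -343.75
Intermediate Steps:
Y(X) = 2 + 1/(X*(-1 + X)) (Y(X) = 2 + 1/((X - 1)*X) = 2 + 1/((-1 + X)*X) = 2 + 1/(X*(-1 + X)))
(Y(-3)*5)*(30 + (((8 + 10) - 22) - 1*59)) = (((1 - 2*(-3) + 2*(-3)²)/((-3)*(-1 - 3)))*5)*(30 + (((8 + 10) - 22) - 1*59)) = (-⅓*(1 + 6 + 2*9)/(-4)*5)*(30 + ((18 - 22) - 59)) = (-⅓*(-¼)*(1 + 6 + 18)*5)*(30 + (-4 - 59)) = (-⅓*(-¼)*25*5)*(30 - 63) = ((25/12)*5)*(-33) = (125/12)*(-33) = -1375/4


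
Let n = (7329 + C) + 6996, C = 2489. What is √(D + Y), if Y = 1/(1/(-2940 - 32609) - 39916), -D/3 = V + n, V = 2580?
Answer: I*√13016521563316388050535/472991295 ≈ 241.21*I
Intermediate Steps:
n = 16814 (n = (7329 + 2489) + 6996 = 9818 + 6996 = 16814)
D = -58182 (D = -3*(2580 + 16814) = -3*19394 = -58182)
Y = -35549/1418973885 (Y = 1/(1/(-35549) - 39916) = 1/(-1/35549 - 39916) = 1/(-1418973885/35549) = -35549/1418973885 ≈ -2.5053e-5)
√(D + Y) = √(-58182 - 35549/1418973885) = √(-82558738612619/1418973885) = I*√13016521563316388050535/472991295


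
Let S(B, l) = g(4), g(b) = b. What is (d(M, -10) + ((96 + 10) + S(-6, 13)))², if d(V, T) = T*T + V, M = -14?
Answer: 38416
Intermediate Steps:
S(B, l) = 4
d(V, T) = V + T² (d(V, T) = T² + V = V + T²)
(d(M, -10) + ((96 + 10) + S(-6, 13)))² = ((-14 + (-10)²) + ((96 + 10) + 4))² = ((-14 + 100) + (106 + 4))² = (86 + 110)² = 196² = 38416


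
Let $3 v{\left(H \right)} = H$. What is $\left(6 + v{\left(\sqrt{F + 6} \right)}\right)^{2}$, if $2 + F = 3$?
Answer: $\frac{\left(18 + \sqrt{7}\right)^{2}}{9} \approx 47.361$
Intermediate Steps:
$F = 1$ ($F = -2 + 3 = 1$)
$v{\left(H \right)} = \frac{H}{3}$
$\left(6 + v{\left(\sqrt{F + 6} \right)}\right)^{2} = \left(6 + \frac{\sqrt{1 + 6}}{3}\right)^{2} = \left(6 + \frac{\sqrt{7}}{3}\right)^{2}$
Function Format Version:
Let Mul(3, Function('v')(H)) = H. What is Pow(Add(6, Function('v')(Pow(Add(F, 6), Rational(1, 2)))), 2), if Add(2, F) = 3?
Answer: Mul(Rational(1, 9), Pow(Add(18, Pow(7, Rational(1, 2))), 2)) ≈ 47.361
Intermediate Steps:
F = 1 (F = Add(-2, 3) = 1)
Function('v')(H) = Mul(Rational(1, 3), H)
Pow(Add(6, Function('v')(Pow(Add(F, 6), Rational(1, 2)))), 2) = Pow(Add(6, Mul(Rational(1, 3), Pow(Add(1, 6), Rational(1, 2)))), 2) = Pow(Add(6, Mul(Rational(1, 3), Pow(7, Rational(1, 2)))), 2)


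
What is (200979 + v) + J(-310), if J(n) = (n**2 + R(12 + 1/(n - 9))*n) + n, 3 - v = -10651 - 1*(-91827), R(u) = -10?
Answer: 218696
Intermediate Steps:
v = -81173 (v = 3 - (-10651 - 1*(-91827)) = 3 - (-10651 + 91827) = 3 - 1*81176 = 3 - 81176 = -81173)
J(n) = n**2 - 9*n (J(n) = (n**2 - 10*n) + n = n**2 - 9*n)
(200979 + v) + J(-310) = (200979 - 81173) - 310*(-9 - 310) = 119806 - 310*(-319) = 119806 + 98890 = 218696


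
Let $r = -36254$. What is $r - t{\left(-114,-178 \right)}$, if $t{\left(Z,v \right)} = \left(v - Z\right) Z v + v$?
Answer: $1262612$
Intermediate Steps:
$t{\left(Z,v \right)} = v + Z v \left(v - Z\right)$ ($t{\left(Z,v \right)} = Z \left(v - Z\right) v + v = Z v \left(v - Z\right) + v = v + Z v \left(v - Z\right)$)
$r - t{\left(-114,-178 \right)} = -36254 - - 178 \left(1 - \left(-114\right)^{2} - -20292\right) = -36254 - - 178 \left(1 - 12996 + 20292\right) = -36254 - \left(-178\right) 7297 = -36254 - -1298866 = -36254 + 1298866 = 1262612$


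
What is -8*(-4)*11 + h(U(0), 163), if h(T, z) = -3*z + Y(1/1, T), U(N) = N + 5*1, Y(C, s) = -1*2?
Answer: -139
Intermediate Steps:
Y(C, s) = -2
U(N) = 5 + N (U(N) = N + 5 = 5 + N)
h(T, z) = -2 - 3*z (h(T, z) = -3*z - 2 = -2 - 3*z)
-8*(-4)*11 + h(U(0), 163) = -8*(-4)*11 + (-2 - 3*163) = 32*11 + (-2 - 489) = 352 - 491 = -139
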